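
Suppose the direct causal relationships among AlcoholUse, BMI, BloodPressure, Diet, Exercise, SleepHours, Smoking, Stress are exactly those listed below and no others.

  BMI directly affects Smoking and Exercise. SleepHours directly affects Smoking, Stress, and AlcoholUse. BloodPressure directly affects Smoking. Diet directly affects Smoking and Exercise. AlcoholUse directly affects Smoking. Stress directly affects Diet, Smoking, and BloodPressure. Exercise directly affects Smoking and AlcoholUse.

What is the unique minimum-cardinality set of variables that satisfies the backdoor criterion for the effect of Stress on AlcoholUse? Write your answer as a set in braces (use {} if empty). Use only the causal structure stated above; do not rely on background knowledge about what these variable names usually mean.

{SleepHours}

Variables eligible for adjustment (non-descendants of Stress, excluding Stress and AlcoholUse): {BMI, SleepHours}.
Backdoor paths from Stress to AlcoholUse:
  P1: Stress <- SleepHours -> AlcoholUse
  P2: Stress <- SleepHours -> Smoking <- Diet -> Exercise -> AlcoholUse
  P3: Stress <- SleepHours -> Smoking <- BMI -> Exercise -> AlcoholUse
  P4: Stress <- SleepHours -> Smoking <- Exercise -> AlcoholUse
  P5: Stress <- SleepHours -> Smoking <- AlcoholUse
The empty set is not sufficient: P1 (Stress <- SleepHours -> AlcoholUse) has no collider blocking it and no conditioned non-collider, so it is open.
Try {SleepHours}:
  P1: blocked at fork node SleepHours ∈ conditioning set.
  P2: blocked at fork node SleepHours ∈ conditioning set.
  P3: blocked at fork node SleepHours ∈ conditioning set.
  P4: blocked at fork node SleepHours ∈ conditioning set.
  P5: blocked at fork node SleepHours ∈ conditioning set.
{SleepHours} contains no descendant of Stress and blocks every backdoor path.
No other singleton works — e.g. {BMI} leaves P1 open — so {SleepHours} is the unique smallest valid adjustment set.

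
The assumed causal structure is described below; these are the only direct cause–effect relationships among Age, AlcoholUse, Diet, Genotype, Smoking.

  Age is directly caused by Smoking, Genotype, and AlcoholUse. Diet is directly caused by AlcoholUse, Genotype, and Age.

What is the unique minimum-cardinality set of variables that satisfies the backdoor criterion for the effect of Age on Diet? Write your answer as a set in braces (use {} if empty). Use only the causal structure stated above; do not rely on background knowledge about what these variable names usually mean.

Variables eligible for adjustment (non-descendants of Age, excluding Age and Diet): {AlcoholUse, Genotype, Smoking}.
Backdoor paths from Age to Diet:
  P1: Age <- AlcoholUse -> Diet
  P2: Age <- Genotype -> Diet
The empty set is not sufficient: P1 (Age <- AlcoholUse -> Diet) has no collider blocking it and no conditioned non-collider, so it is open.
Try {AlcoholUse, Genotype}:
  P1: blocked at fork node AlcoholUse ∈ conditioning set.
  P2: blocked at fork node Genotype ∈ conditioning set.
{AlcoholUse, Genotype} contains no descendant of Age and blocks every backdoor path.
Every element of {AlcoholUse, Genotype} is needed (dropping AlcoholUse leaves P1 open; dropping Genotype leaves P2 open), so no proper subset is valid.
Among all size-2 subsets of the eligible variables, only {AlcoholUse, Genotype} blocks every backdoor path, so it is the unique smallest valid adjustment set.

{AlcoholUse, Genotype}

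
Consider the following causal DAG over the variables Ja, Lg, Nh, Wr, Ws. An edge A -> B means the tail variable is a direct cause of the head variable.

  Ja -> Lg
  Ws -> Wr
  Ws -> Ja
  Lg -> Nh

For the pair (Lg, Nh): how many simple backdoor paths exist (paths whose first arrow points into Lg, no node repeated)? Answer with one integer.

A backdoor path from Lg to Nh is any simple undirected path whose first edge points into Lg (i.e. leaves Lg via a parent).
Parents of Lg: {Ja}.
No simple path from any parent of Lg reaches Nh without revisiting Lg, so there are no backdoor paths.

0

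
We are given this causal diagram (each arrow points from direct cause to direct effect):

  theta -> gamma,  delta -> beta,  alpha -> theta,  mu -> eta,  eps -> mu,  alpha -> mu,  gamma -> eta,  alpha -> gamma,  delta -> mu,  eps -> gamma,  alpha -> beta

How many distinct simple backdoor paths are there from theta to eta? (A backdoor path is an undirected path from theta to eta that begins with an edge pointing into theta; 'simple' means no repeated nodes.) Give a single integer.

A backdoor path from theta to eta is any simple undirected path whose first edge points into theta (i.e. leaves theta via a parent).
Parents of theta: {alpha}.
Enumerating:
  P1: theta <- alpha -> gamma <- eps -> mu -> eta
  P2: theta <- alpha -> gamma -> eta
  P3: theta <- alpha -> mu <- eps -> gamma -> eta
  P4: theta <- alpha -> mu -> eta
  P5: theta <- alpha -> beta <- delta -> mu <- eps -> gamma -> eta
  P6: theta <- alpha -> beta <- delta -> mu -> eta
That exhausts the simple backdoor paths. Count: 6.

6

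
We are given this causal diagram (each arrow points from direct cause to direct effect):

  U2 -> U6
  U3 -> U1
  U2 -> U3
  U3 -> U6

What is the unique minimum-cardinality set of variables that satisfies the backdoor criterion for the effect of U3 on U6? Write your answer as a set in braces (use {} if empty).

Variables eligible for adjustment (non-descendants of U3, excluding U3 and U6): {U2}.
Backdoor paths from U3 to U6:
  P1: U3 <- U2 -> U6
The empty set is not sufficient: P1 (U3 <- U2 -> U6) has no collider blocking it and no conditioned non-collider, so it is open.
Try {U2}:
  P1: blocked at fork node U2 ∈ conditioning set.
{U2} contains no descendant of U3 and blocks every backdoor path.
{U2} is the unique smallest valid adjustment set.

{U2}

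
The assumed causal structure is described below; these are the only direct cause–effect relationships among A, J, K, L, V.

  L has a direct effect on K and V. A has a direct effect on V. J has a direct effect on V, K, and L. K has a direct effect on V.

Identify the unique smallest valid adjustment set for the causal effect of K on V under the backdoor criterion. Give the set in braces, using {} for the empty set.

{J, L}

Variables eligible for adjustment (non-descendants of K, excluding K and V): {A, J, L}.
Backdoor paths from K to V:
  P1: K <- J -> L -> V
  P2: K <- J -> V
  P3: K <- L <- J -> V
  P4: K <- L -> V
The empty set is not sufficient: P1 (K <- J -> L -> V) has no collider blocking it and no conditioned non-collider, so it is open.
Try {J, L}:
  P1: blocked at fork node J ∈ conditioning set.
  P2: blocked at fork node J ∈ conditioning set.
  P3: blocked at chain node L ∈ conditioning set.
  P4: blocked at fork node L ∈ conditioning set.
{J, L} contains no descendant of K and blocks every backdoor path.
Every element of {J, L} is needed (dropping J leaves P2 open; dropping L leaves P4 open), so no proper subset is valid.
Among all size-2 subsets of the eligible variables, only {J, L} blocks every backdoor path, so it is the unique smallest valid adjustment set.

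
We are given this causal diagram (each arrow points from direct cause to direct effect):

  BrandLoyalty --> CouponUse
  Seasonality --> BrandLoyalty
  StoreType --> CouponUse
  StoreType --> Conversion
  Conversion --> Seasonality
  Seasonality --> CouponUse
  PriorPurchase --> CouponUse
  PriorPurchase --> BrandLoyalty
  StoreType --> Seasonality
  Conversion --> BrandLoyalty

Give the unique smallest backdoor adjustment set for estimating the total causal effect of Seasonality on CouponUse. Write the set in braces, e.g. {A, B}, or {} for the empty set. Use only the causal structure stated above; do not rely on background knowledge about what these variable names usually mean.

Variables eligible for adjustment (non-descendants of Seasonality, excluding Seasonality and CouponUse): {Conversion, PriorPurchase, StoreType}.
Backdoor paths from Seasonality to CouponUse:
  P1: Seasonality <- StoreType -> Conversion -> BrandLoyalty <- PriorPurchase -> CouponUse
  P2: Seasonality <- StoreType -> Conversion -> BrandLoyalty -> CouponUse
  P3: Seasonality <- StoreType -> CouponUse
  P4: Seasonality <- Conversion <- StoreType -> CouponUse
  P5: Seasonality <- Conversion -> BrandLoyalty <- PriorPurchase -> CouponUse
  P6: Seasonality <- Conversion -> BrandLoyalty -> CouponUse
The empty set is not sufficient: P2 (Seasonality <- StoreType -> Conversion -> BrandLoyalty -> CouponUse) has no collider blocking it and no conditioned non-collider, so it is open.
Try {Conversion, StoreType}:
  P1: blocked at fork node StoreType ∈ conditioning set.
  P2: blocked at fork node StoreType ∈ conditioning set.
  P3: blocked at fork node StoreType ∈ conditioning set.
  P4: blocked at chain node Conversion ∈ conditioning set.
  P5: blocked at fork node Conversion ∈ conditioning set.
  P6: blocked at fork node Conversion ∈ conditioning set.
{Conversion, StoreType} contains no descendant of Seasonality and blocks every backdoor path.
Every element of {Conversion, StoreType} is needed (dropping Conversion leaves P6 open; dropping StoreType leaves P3 open), so no proper subset is valid.
Among all size-2 subsets of the eligible variables, only {Conversion, StoreType} blocks every backdoor path, so it is the unique smallest valid adjustment set.

{Conversion, StoreType}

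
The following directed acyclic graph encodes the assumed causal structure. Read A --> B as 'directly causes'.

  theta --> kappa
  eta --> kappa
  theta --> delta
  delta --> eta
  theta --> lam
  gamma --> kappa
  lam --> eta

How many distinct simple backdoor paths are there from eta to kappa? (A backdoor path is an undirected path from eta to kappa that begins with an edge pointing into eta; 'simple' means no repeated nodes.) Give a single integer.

A backdoor path from eta to kappa is any simple undirected path whose first edge points into eta (i.e. leaves eta via a parent).
Parents of eta: {delta, lam}.
Enumerating:
  P1: eta <- delta <- theta -> kappa
  P2: eta <- lam <- theta -> kappa
That exhausts the simple backdoor paths. Count: 2.

2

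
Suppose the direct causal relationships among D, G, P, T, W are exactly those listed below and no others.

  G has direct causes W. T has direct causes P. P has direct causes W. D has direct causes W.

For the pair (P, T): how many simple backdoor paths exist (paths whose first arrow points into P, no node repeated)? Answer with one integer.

0

A backdoor path from P to T is any simple undirected path whose first edge points into P (i.e. leaves P via a parent).
Parents of P: {W}.
No simple path from any parent of P reaches T without revisiting P, so there are no backdoor paths.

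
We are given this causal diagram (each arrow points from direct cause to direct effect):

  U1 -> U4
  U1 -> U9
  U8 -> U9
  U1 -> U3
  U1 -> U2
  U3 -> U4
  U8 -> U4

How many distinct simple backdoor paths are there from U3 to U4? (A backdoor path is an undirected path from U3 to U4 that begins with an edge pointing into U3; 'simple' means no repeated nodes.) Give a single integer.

2

A backdoor path from U3 to U4 is any simple undirected path whose first edge points into U3 (i.e. leaves U3 via a parent).
Parents of U3: {U1}.
Enumerating:
  P1: U3 <- U1 -> U9 <- U8 -> U4
  P2: U3 <- U1 -> U4
That exhausts the simple backdoor paths. Count: 2.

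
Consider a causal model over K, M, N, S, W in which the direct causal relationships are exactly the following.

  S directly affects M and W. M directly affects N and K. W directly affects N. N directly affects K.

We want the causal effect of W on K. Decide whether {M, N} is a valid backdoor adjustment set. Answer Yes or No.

No

Backdoor paths from W to K (paths whose first edge points into W):
  P1: W <- S -> M -> N -> K
  P2: W <- S -> M -> K
Condition 1 (no descendant of W in the set): FAILS — N is a descendant of W.
Condition 2 (every backdoor path blocked by {M, N}):
  P1: blocked at chain node M ∈ conditioning set.
  P2: blocked at chain node M ∈ conditioning set.
{M, N} does not satisfy the backdoor criterion.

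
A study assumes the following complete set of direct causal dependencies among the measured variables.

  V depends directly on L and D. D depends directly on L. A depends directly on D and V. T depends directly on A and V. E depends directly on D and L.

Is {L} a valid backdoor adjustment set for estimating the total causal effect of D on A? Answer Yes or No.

Backdoor paths from D to A (paths whose first edge points into D):
  P1: D <- L -> V -> A
  P2: D <- L -> V -> T <- A
Condition 1 (no descendant of D in the set): holds — descendants of D are {A, E, T, V}; none are in {L}.
Condition 2 (every backdoor path blocked by {L}):
  P1: blocked at fork node L ∈ conditioning set.
  P2: blocked at fork node L ∈ conditioning set.
{L} satisfies the backdoor criterion.

Yes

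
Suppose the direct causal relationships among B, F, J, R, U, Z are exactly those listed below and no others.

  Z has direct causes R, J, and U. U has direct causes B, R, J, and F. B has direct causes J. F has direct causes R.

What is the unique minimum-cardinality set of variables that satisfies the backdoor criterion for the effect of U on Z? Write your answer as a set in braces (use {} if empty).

Variables eligible for adjustment (non-descendants of U, excluding U and Z): {B, F, J, R}.
Backdoor paths from U to Z:
  P1: U <- R -> Z
  P2: U <- J -> Z
  P3: U <- F <- R -> Z
  P4: U <- B <- J -> Z
The empty set is not sufficient: P1 (U <- R -> Z) has no collider blocking it and no conditioned non-collider, so it is open.
Try {J, R}:
  P1: blocked at fork node R ∈ conditioning set.
  P2: blocked at fork node J ∈ conditioning set.
  P3: blocked at fork node R ∈ conditioning set.
  P4: blocked at fork node J ∈ conditioning set.
{J, R} contains no descendant of U and blocks every backdoor path.
Every element of {J, R} is needed (dropping J leaves P2 open; dropping R leaves P1 open), so no proper subset is valid.
Among all size-2 subsets of the eligible variables, only {J, R} blocks every backdoor path, so it is the unique smallest valid adjustment set.

{J, R}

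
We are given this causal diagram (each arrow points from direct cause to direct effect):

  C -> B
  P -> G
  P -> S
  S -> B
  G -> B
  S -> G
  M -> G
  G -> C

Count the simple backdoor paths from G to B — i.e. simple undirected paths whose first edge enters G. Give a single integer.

A backdoor path from G to B is any simple undirected path whose first edge points into G (i.e. leaves G via a parent).
Parents of G: {M, P, S}.
Enumerating:
  P1: G <- P -> S -> B
  P2: G <- S -> B
That exhausts the simple backdoor paths. Count: 2.

2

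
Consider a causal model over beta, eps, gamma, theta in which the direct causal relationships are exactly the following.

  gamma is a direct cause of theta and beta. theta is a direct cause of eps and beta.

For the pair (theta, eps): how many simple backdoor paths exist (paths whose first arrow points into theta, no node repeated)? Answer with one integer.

0

A backdoor path from theta to eps is any simple undirected path whose first edge points into theta (i.e. leaves theta via a parent).
Parents of theta: {gamma}.
No simple path from any parent of theta reaches eps without revisiting theta, so there are no backdoor paths.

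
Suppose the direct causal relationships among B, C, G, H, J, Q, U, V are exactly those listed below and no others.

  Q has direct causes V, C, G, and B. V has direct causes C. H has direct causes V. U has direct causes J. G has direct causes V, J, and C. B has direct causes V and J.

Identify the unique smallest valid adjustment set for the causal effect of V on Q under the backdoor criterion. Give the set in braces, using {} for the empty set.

Variables eligible for adjustment (non-descendants of V, excluding V and Q): {C, J, U}.
Backdoor paths from V to Q:
  P1: V <- C -> G <- J -> B -> Q
  P2: V <- C -> G -> Q
  P3: V <- C -> Q
The empty set is not sufficient: P2 (V <- C -> G -> Q) has no collider blocking it and no conditioned non-collider, so it is open.
Try {C}:
  P1: blocked at fork node C ∈ conditioning set.
  P2: blocked at fork node C ∈ conditioning set.
  P3: blocked at fork node C ∈ conditioning set.
{C} contains no descendant of V and blocks every backdoor path.
No other singleton works — e.g. {J} leaves P2 open — so {C} is the unique smallest valid adjustment set.

{C}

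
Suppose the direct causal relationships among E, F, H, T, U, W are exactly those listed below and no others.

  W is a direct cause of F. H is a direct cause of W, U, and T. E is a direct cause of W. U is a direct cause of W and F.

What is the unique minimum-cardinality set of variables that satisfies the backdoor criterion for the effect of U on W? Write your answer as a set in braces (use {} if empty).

Variables eligible for adjustment (non-descendants of U, excluding U and W): {E, H, T}.
Backdoor paths from U to W:
  P1: U <- H -> W
The empty set is not sufficient: P1 (U <- H -> W) has no collider blocking it and no conditioned non-collider, so it is open.
Try {H}:
  P1: blocked at fork node H ∈ conditioning set.
{H} contains no descendant of U and blocks every backdoor path.
No other singleton works — e.g. {E} leaves P1 open — so {H} is the unique smallest valid adjustment set.

{H}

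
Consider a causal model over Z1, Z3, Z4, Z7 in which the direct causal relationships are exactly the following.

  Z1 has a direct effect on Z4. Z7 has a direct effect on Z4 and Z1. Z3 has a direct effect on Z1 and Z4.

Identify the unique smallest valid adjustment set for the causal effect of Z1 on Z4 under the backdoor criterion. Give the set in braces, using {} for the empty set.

Variables eligible for adjustment (non-descendants of Z1, excluding Z1 and Z4): {Z3, Z7}.
Backdoor paths from Z1 to Z4:
  P1: Z1 <- Z7 -> Z4
  P2: Z1 <- Z3 -> Z4
The empty set is not sufficient: P1 (Z1 <- Z7 -> Z4) has no collider blocking it and no conditioned non-collider, so it is open.
Try {Z3, Z7}:
  P1: blocked at fork node Z7 ∈ conditioning set.
  P2: blocked at fork node Z3 ∈ conditioning set.
{Z3, Z7} contains no descendant of Z1 and blocks every backdoor path.
Every element of {Z3, Z7} is needed (dropping Z3 leaves P2 open; dropping Z7 leaves P1 open), so no proper subset is valid.
Among all size-2 subsets of the eligible variables, only {Z3, Z7} blocks every backdoor path, so it is the unique smallest valid adjustment set.

{Z3, Z7}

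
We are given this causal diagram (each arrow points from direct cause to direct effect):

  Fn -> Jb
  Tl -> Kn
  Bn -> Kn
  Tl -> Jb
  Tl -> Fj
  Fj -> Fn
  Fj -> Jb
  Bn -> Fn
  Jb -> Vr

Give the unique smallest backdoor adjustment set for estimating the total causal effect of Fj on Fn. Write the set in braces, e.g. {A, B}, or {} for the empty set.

{}

Variables eligible for adjustment (non-descendants of Fj, excluding Fj and Fn): {Bn, Kn, Tl}.
Backdoor paths from Fj to Fn:
  P1: Fj <- Tl -> Kn <- Bn -> Fn
  P2: Fj <- Tl -> Jb <- Fn
Each backdoor path contains an unconditioned collider, so every path is already blocked with the empty conditioning set:
  P1: blocked at collider Kn (neither it nor any descendant is in the conditioning set).
  P2: blocked at collider Jb (neither it nor any descendant is in the conditioning set).
The empty set is therefore the unique smallest valid set.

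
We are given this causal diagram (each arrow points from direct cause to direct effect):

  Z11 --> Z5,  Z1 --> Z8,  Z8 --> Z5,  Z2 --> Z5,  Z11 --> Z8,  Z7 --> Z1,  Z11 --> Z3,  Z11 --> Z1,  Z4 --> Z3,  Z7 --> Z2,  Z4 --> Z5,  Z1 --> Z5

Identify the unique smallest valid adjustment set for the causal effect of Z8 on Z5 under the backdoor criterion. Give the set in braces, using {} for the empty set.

Variables eligible for adjustment (non-descendants of Z8, excluding Z8 and Z5): {Z1, Z11, Z2, Z3, Z4, Z7}.
Backdoor paths from Z8 to Z5:
  P1: Z8 <- Z11 -> Z1 <- Z7 -> Z2 -> Z5
  P2: Z8 <- Z11 -> Z1 -> Z5
  P3: Z8 <- Z11 -> Z3 <- Z4 -> Z5
  P4: Z8 <- Z11 -> Z5
  P5: Z8 <- Z1 <- Z11 -> Z3 <- Z4 -> Z5
  P6: Z8 <- Z1 <- Z11 -> Z5
  P7: Z8 <- Z1 <- Z7 -> Z2 -> Z5
  P8: Z8 <- Z1 -> Z5
The empty set is not sufficient: P2 (Z8 <- Z11 -> Z1 -> Z5) has no collider blocking it and no conditioned non-collider, so it is open.
Try {Z1, Z11}:
  P1: blocked at fork node Z11 ∈ conditioning set.
  P2: blocked at fork node Z11 ∈ conditioning set.
  P3: blocked at fork node Z11 ∈ conditioning set.
  P4: blocked at fork node Z11 ∈ conditioning set.
  P5: blocked at chain node Z1 ∈ conditioning set.
  P6: blocked at chain node Z1 ∈ conditioning set.
  P7: blocked at chain node Z1 ∈ conditioning set.
  P8: blocked at fork node Z1 ∈ conditioning set.
{Z1, Z11} contains no descendant of Z8 and blocks every backdoor path.
Every element of {Z1, Z11} is needed (dropping Z1 leaves P7 open; dropping Z11 leaves P1 open), so no proper subset is valid.
Among all size-2 subsets of the eligible variables, only {Z1, Z11} blocks every backdoor path, so it is the unique smallest valid adjustment set.

{Z1, Z11}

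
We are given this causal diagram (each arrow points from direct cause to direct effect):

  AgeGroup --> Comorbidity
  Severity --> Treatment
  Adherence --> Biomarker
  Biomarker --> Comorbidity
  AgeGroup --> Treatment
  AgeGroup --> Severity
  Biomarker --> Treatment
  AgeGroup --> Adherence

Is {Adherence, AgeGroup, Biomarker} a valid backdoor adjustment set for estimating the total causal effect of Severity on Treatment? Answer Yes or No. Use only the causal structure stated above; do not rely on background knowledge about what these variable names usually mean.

Yes

Backdoor paths from Severity to Treatment (paths whose first edge points into Severity):
  P1: Severity <- AgeGroup -> Adherence -> Biomarker -> Treatment
  P2: Severity <- AgeGroup -> Treatment
  P3: Severity <- AgeGroup -> Comorbidity <- Biomarker -> Treatment
Condition 1 (no descendant of Severity in the set): holds — descendants of Severity are {Treatment}; none are in {Adherence, AgeGroup, Biomarker}.
Condition 2 (every backdoor path blocked by {Adherence, AgeGroup, Biomarker}):
  P1: blocked at fork node AgeGroup ∈ conditioning set.
  P2: blocked at fork node AgeGroup ∈ conditioning set.
  P3: blocked at fork node AgeGroup ∈ conditioning set.
{Adherence, AgeGroup, Biomarker} satisfies the backdoor criterion.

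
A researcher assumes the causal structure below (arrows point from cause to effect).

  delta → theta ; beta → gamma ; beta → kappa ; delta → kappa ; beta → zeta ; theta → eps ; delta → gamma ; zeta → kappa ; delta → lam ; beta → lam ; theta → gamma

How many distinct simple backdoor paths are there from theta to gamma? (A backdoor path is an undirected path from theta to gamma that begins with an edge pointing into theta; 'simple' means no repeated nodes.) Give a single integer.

4

A backdoor path from theta to gamma is any simple undirected path whose first edge points into theta (i.e. leaves theta via a parent).
Parents of theta: {delta}.
Enumerating:
  P1: theta <- delta -> gamma
  P2: theta <- delta -> lam <- beta -> gamma
  P3: theta <- delta -> kappa <- beta -> gamma
  P4: theta <- delta -> kappa <- zeta <- beta -> gamma
That exhausts the simple backdoor paths. Count: 4.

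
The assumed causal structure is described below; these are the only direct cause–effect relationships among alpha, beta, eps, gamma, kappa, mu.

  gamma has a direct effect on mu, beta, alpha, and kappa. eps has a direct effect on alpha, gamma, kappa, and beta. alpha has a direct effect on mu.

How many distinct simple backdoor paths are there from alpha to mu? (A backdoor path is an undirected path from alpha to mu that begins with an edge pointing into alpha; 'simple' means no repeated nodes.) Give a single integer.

A backdoor path from alpha to mu is any simple undirected path whose first edge points into alpha (i.e. leaves alpha via a parent).
Parents of alpha: {eps, gamma}.
Enumerating:
  P1: alpha <- eps -> gamma -> mu
  P2: alpha <- eps -> beta <- gamma -> mu
  P3: alpha <- eps -> kappa <- gamma -> mu
  P4: alpha <- gamma -> mu
That exhausts the simple backdoor paths. Count: 4.

4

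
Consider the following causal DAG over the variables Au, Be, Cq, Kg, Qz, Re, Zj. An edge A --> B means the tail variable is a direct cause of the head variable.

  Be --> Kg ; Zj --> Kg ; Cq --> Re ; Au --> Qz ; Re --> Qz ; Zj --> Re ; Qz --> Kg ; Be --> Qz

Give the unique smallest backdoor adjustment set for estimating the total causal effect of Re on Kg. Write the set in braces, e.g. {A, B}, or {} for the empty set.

{Zj}

Variables eligible for adjustment (non-descendants of Re, excluding Re and Kg): {Au, Be, Cq, Zj}.
Backdoor paths from Re to Kg:
  P1: Re <- Zj -> Kg
The empty set is not sufficient: P1 (Re <- Zj -> Kg) has no collider blocking it and no conditioned non-collider, so it is open.
Try {Zj}:
  P1: blocked at fork node Zj ∈ conditioning set.
{Zj} contains no descendant of Re and blocks every backdoor path.
No other singleton works — e.g. {Cq} leaves P1 open — so {Zj} is the unique smallest valid adjustment set.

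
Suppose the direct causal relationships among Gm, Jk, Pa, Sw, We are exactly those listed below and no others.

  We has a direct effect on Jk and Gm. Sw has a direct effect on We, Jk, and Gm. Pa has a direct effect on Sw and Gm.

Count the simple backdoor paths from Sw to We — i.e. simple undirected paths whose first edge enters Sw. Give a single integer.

A backdoor path from Sw to We is any simple undirected path whose first edge points into Sw (i.e. leaves Sw via a parent).
Parents of Sw: {Pa}.
Enumerating:
  P1: Sw <- Pa -> Gm <- We
That exhausts the simple backdoor paths. Count: 1.

1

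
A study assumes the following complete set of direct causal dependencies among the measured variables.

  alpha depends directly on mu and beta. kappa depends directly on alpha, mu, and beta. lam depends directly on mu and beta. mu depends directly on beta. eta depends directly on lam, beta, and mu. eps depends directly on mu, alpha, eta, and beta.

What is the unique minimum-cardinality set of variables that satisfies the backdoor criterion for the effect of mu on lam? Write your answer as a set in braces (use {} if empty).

{beta}

Variables eligible for adjustment (non-descendants of mu, excluding mu and lam): {beta}.
Backdoor paths from mu to lam:
  P1: mu <- beta -> lam
  P2: mu <- beta -> alpha -> eps <- eta <- lam
  P3: mu <- beta -> eta <- lam
  P4: mu <- beta -> kappa <- alpha -> eps <- eta <- lam
  P5: mu <- beta -> eps <- eta <- lam
The empty set is not sufficient: P1 (mu <- beta -> lam) has no collider blocking it and no conditioned non-collider, so it is open.
Try {beta}:
  P1: blocked at fork node beta ∈ conditioning set.
  P2: blocked at fork node beta ∈ conditioning set.
  P3: blocked at fork node beta ∈ conditioning set.
  P4: blocked at fork node beta ∈ conditioning set.
  P5: blocked at fork node beta ∈ conditioning set.
{beta} contains no descendant of mu and blocks every backdoor path.
{beta} is the unique smallest valid adjustment set.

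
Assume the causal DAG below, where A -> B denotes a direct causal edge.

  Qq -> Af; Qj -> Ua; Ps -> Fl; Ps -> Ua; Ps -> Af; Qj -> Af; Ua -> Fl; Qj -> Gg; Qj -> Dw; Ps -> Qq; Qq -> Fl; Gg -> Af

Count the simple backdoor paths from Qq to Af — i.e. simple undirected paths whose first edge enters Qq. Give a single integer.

A backdoor path from Qq to Af is any simple undirected path whose first edge points into Qq (i.e. leaves Qq via a parent).
Parents of Qq: {Ps}.
Enumerating:
  P1: Qq <- Ps -> Ua <- Qj -> Gg -> Af
  P2: Qq <- Ps -> Ua <- Qj -> Af
  P3: Qq <- Ps -> Fl <- Ua <- Qj -> Gg -> Af
  P4: Qq <- Ps -> Fl <- Ua <- Qj -> Af
  P5: Qq <- Ps -> Af
That exhausts the simple backdoor paths. Count: 5.

5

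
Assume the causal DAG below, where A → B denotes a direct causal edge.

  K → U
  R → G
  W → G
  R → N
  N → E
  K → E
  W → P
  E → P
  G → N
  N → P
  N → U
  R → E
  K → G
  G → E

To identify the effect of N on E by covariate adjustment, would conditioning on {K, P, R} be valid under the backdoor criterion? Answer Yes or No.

Backdoor paths from N to E (paths whose first edge points into N):
  P1: N <- R -> G <- W -> P <- E
  P2: N <- R -> G <- K -> E
  P3: N <- R -> G -> E
  P4: N <- R -> E
  P5: N <- G <- W -> P <- E
  P6: N <- G <- R -> E
  P7: N <- G <- K -> E
  P8: N <- G -> E
Condition 1 (no descendant of N in the set): FAILS — P is a descendant of N.
Condition 2 (every backdoor path blocked by {K, P, R}):
  P1: blocked at fork node R ∈ conditioning set.
  P2: blocked at fork node R ∈ conditioning set.
  P3: blocked at fork node R ∈ conditioning set.
  P4: blocked at fork node R ∈ conditioning set.
  P5: open — collider(s) P are conditioned on (or have a conditioned descendant) and no non-collider on the path is in the set.
  P6: blocked at fork node R ∈ conditioning set.
  P7: blocked at fork node K ∈ conditioning set.
  P8: open — no interior node is in the conditioning set.
{K, P, R} does not satisfy the backdoor criterion.

No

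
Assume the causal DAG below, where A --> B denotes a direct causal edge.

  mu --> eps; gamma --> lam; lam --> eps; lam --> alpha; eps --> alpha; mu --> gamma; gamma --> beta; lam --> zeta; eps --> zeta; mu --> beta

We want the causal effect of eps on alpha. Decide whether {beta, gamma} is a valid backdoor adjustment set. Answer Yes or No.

Backdoor paths from eps to alpha (paths whose first edge points into eps):
  P1: eps <- mu -> gamma -> lam -> alpha
  P2: eps <- mu -> beta <- gamma -> lam -> alpha
  P3: eps <- lam -> alpha
Condition 1 (no descendant of eps in the set): holds — descendants of eps are {alpha, zeta}; none are in {beta, gamma}.
Condition 2 (every backdoor path blocked by {beta, gamma}):
  P1: blocked at chain node gamma ∈ conditioning set.
  P2: blocked at fork node gamma ∈ conditioning set.
  P3: open — no interior node is in the conditioning set.
{beta, gamma} does not satisfy the backdoor criterion.

No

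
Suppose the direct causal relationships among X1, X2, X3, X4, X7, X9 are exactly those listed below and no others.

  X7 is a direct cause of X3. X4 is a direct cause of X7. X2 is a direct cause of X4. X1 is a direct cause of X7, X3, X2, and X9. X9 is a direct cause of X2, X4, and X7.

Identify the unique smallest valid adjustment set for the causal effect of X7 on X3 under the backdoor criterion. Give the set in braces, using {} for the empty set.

Variables eligible for adjustment (non-descendants of X7, excluding X7 and X3): {X1, X2, X4, X9}.
Backdoor paths from X7 to X3:
  P1: X7 <- X1 -> X3
  P2: X7 <- X9 <- X1 -> X3
  P3: X7 <- X9 -> X2 <- X1 -> X3
  P4: X7 <- X9 -> X4 <- X2 <- X1 -> X3
  P5: X7 <- X4 <- X9 <- X1 -> X3
  P6: X7 <- X4 <- X9 -> X2 <- X1 -> X3
  P7: X7 <- X4 <- X2 <- X1 -> X3
  P8: X7 <- X4 <- X2 <- X9 <- X1 -> X3
The empty set is not sufficient: P1 (X7 <- X1 -> X3) has no collider blocking it and no conditioned non-collider, so it is open.
Try {X1}:
  P1: blocked at fork node X1 ∈ conditioning set.
  P2: blocked at fork node X1 ∈ conditioning set.
  P3: blocked at collider X2 (neither it nor any descendant is in the conditioning set).
  P4: blocked at collider X4 (neither it nor any descendant is in the conditioning set).
  P5: blocked at fork node X1 ∈ conditioning set.
  P6: blocked at collider X2 (neither it nor any descendant is in the conditioning set).
  P7: blocked at fork node X1 ∈ conditioning set.
  P8: blocked at fork node X1 ∈ conditioning set.
{X1} contains no descendant of X7 and blocks every backdoor path.
No other singleton works — e.g. {X9} leaves P1 open — so {X1} is the unique smallest valid adjustment set.

{X1}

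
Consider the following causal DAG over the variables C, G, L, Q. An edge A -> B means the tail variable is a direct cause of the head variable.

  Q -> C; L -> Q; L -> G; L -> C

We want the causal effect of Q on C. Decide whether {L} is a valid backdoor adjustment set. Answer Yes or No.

Yes

Backdoor paths from Q to C (paths whose first edge points into Q):
  P1: Q <- L -> C
Condition 1 (no descendant of Q in the set): holds — descendants of Q are {C}; none are in {L}.
Condition 2 (every backdoor path blocked by {L}):
  P1: blocked at fork node L ∈ conditioning set.
{L} satisfies the backdoor criterion.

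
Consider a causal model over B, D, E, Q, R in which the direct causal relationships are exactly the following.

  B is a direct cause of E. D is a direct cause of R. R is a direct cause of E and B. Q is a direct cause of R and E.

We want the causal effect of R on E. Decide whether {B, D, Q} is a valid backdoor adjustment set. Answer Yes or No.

Backdoor paths from R to E (paths whose first edge points into R):
  P1: R <- Q -> E
Condition 1 (no descendant of R in the set): FAILS — B is a descendant of R.
Condition 2 (every backdoor path blocked by {B, D, Q}):
  P1: blocked at fork node Q ∈ conditioning set.
{B, D, Q} does not satisfy the backdoor criterion.

No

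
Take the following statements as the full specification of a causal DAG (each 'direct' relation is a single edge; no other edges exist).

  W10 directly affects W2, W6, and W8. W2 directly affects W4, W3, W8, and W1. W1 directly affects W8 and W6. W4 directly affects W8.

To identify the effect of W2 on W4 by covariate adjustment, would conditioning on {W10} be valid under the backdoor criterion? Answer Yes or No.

Backdoor paths from W2 to W4 (paths whose first edge points into W2):
  P1: W2 <- W10 -> W8 <- W4
  P2: W2 <- W10 -> W6 <- W1 -> W8 <- W4
Condition 1 (no descendant of W2 in the set): holds — descendants of W2 are {W1, W3, W4, W6, W8}; none are in {W10}.
Condition 2 (every backdoor path blocked by {W10}):
  P1: blocked at fork node W10 ∈ conditioning set.
  P2: blocked at fork node W10 ∈ conditioning set.
{W10} satisfies the backdoor criterion.

Yes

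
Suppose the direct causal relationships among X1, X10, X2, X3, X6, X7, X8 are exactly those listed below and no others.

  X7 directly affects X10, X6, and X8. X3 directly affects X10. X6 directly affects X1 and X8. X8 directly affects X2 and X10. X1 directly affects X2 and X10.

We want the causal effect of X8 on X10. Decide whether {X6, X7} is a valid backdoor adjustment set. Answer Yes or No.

Backdoor paths from X8 to X10 (paths whose first edge points into X8):
  P1: X8 <- X7 -> X6 -> X1 -> X10
  P2: X8 <- X7 -> X10
  P3: X8 <- X6 <- X7 -> X10
  P4: X8 <- X6 -> X1 -> X10
Condition 1 (no descendant of X8 in the set): holds — descendants of X8 are {X10, X2}; none are in {X6, X7}.
Condition 2 (every backdoor path blocked by {X6, X7}):
  P1: blocked at fork node X7 ∈ conditioning set.
  P2: blocked at fork node X7 ∈ conditioning set.
  P3: blocked at chain node X6 ∈ conditioning set.
  P4: blocked at fork node X6 ∈ conditioning set.
{X6, X7} satisfies the backdoor criterion.

Yes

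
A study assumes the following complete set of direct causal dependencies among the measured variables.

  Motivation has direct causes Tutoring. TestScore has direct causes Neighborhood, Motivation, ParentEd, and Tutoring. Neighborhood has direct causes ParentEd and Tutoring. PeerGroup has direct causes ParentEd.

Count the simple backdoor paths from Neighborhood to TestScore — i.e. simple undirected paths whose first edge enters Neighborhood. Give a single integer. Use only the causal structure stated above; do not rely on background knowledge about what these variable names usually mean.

3

A backdoor path from Neighborhood to TestScore is any simple undirected path whose first edge points into Neighborhood (i.e. leaves Neighborhood via a parent).
Parents of Neighborhood: {ParentEd, Tutoring}.
Enumerating:
  P1: Neighborhood <- ParentEd -> TestScore
  P2: Neighborhood <- Tutoring -> Motivation -> TestScore
  P3: Neighborhood <- Tutoring -> TestScore
That exhausts the simple backdoor paths. Count: 3.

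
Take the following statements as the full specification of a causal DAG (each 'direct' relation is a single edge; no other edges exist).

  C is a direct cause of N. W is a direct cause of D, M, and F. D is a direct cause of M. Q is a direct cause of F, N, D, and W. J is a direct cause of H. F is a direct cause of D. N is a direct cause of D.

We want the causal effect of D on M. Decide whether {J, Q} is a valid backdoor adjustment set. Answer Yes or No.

Backdoor paths from D to M (paths whose first edge points into D):
  P1: D <- Q -> W -> M
  P2: D <- Q -> F <- W -> M
  P3: D <- W -> M
  P4: D <- N <- Q -> W -> M
  P5: D <- N <- Q -> F <- W -> M
  P6: D <- F <- Q -> W -> M
  P7: D <- F <- W -> M
Condition 1 (no descendant of D in the set): holds — descendants of D are {M}; none are in {J, Q}.
Condition 2 (every backdoor path blocked by {J, Q}):
  P1: blocked at fork node Q ∈ conditioning set.
  P2: blocked at fork node Q ∈ conditioning set.
  P3: open — no interior node is in the conditioning set.
  P4: blocked at fork node Q ∈ conditioning set.
  P5: blocked at fork node Q ∈ conditioning set.
  P6: blocked at fork node Q ∈ conditioning set.
  P7: open — no interior node is in the conditioning set.
{J, Q} does not satisfy the backdoor criterion.

No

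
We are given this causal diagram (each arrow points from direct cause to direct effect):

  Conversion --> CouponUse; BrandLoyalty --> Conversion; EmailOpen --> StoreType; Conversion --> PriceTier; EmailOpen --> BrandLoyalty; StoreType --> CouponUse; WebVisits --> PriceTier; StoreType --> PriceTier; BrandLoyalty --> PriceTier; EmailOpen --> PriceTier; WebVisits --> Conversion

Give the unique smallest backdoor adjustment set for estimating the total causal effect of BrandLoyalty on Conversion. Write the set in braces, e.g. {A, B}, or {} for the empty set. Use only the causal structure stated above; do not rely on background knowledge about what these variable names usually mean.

Variables eligible for adjustment (non-descendants of BrandLoyalty, excluding BrandLoyalty and Conversion): {EmailOpen, StoreType, WebVisits}.
Backdoor paths from BrandLoyalty to Conversion:
  P1: BrandLoyalty <- EmailOpen -> StoreType -> PriceTier <- WebVisits -> Conversion
  P2: BrandLoyalty <- EmailOpen -> StoreType -> PriceTier <- Conversion
  P3: BrandLoyalty <- EmailOpen -> StoreType -> CouponUse <- Conversion
  P4: BrandLoyalty <- EmailOpen -> PriceTier <- WebVisits -> Conversion
  P5: BrandLoyalty <- EmailOpen -> PriceTier <- Conversion
  P6: BrandLoyalty <- EmailOpen -> PriceTier <- StoreType -> CouponUse <- Conversion
Each backdoor path contains an unconditioned collider, so every path is already blocked with the empty conditioning set:
  P1: blocked at collider PriceTier (neither it nor any descendant is in the conditioning set).
  P2: blocked at collider PriceTier (neither it nor any descendant is in the conditioning set).
  P3: blocked at collider CouponUse (neither it nor any descendant is in the conditioning set).
  P4: blocked at collider PriceTier (neither it nor any descendant is in the conditioning set).
  P5: blocked at collider PriceTier (neither it nor any descendant is in the conditioning set).
  P6: blocked at collider PriceTier (neither it nor any descendant is in the conditioning set).
The empty set is therefore the unique smallest valid set.

{}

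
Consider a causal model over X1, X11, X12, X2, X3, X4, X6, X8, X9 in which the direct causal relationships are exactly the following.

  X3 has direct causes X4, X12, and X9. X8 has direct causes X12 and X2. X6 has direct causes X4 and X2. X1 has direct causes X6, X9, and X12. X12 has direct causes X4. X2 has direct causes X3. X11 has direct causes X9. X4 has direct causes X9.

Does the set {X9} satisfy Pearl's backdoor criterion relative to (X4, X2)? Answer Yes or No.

Backdoor paths from X4 to X2 (paths whose first edge points into X4):
  P1: X4 <- X9 -> X3 <- X12 -> X1 <- X6 <- X2
  P2: X4 <- X9 -> X3 <- X12 -> X8 <- X2
  P3: X4 <- X9 -> X3 -> X2
  P4: X4 <- X9 -> X1 <- X12 -> X3 -> X2
  P5: X4 <- X9 -> X1 <- X12 -> X8 <- X2
  P6: X4 <- X9 -> X1 <- X6 <- X2
Condition 1 (no descendant of X4 in the set): holds — descendants of X4 are {X1, X12, X2, X3, X6, X8}; none are in {X9}.
Condition 2 (every backdoor path blocked by {X9}):
  P1: blocked at fork node X9 ∈ conditioning set.
  P2: blocked at fork node X9 ∈ conditioning set.
  P3: blocked at fork node X9 ∈ conditioning set.
  P4: blocked at fork node X9 ∈ conditioning set.
  P5: blocked at fork node X9 ∈ conditioning set.
  P6: blocked at fork node X9 ∈ conditioning set.
{X9} satisfies the backdoor criterion.

Yes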